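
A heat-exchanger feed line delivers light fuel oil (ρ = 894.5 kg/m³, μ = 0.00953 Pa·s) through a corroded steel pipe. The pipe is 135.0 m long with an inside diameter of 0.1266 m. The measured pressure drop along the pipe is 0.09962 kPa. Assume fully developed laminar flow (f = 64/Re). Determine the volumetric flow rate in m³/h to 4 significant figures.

For laminar flow, f = 64/Re with Re = ρVD/μ, so Darcy-Weisbach reduces to ΔP = 32μLV/D². Solving for V: V = ΔP·D²/(32μL) = 99.62·(0.1266)²/(32·0.00953·135) = 0.03878 m/s.
Check: Re = ρVD/μ = 894.5·0.03878·0.1266/0.00953 = 460.8 < 2300, so the laminar assumption holds.
Q = V·A = 0.03878·(π/4·0.1266²) = 0.0004882 m³/s = 1.758 m³/h.

Q ≈ 1.758 m³/h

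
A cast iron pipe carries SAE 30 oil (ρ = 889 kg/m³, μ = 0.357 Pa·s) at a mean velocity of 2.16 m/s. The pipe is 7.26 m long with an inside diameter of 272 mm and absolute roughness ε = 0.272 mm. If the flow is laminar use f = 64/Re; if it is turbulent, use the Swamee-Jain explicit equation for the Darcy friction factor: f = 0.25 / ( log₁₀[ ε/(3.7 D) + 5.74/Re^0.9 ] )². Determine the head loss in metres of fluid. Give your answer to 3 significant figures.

h_f ≈ 0.278 m

Reynolds number Re = ρVD/μ = 889 · 2.16 · 0.272 / 0.357 = 1463.
Re < 2300 → laminar flow, so f = 64/Re = 64/1463 = 0.04374 (the turbulent correlation is not needed).
Darcy-Weisbach: ΔP = f(L/D)(ρV²/2) = 0.04374·(7.26/0.272)·(889·2.16²/2) = 0.04374·26.69·2074 = 2421 Pa.
Head loss h_f = ΔP/(ρg) = 2421/(889·9.81) = 0.278 m.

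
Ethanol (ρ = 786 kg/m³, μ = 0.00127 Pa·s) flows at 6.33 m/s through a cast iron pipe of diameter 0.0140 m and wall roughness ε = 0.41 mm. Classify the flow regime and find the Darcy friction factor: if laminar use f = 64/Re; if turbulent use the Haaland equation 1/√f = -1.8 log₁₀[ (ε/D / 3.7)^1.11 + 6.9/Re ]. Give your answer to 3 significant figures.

f ≈ 0.0573

Re = ρVD/μ = 786·6.33·0.014/0.00127 = 5.485e+04.
Re > 4000 → turbulent. ε/D = 0.00041/0.014 = 0.0293; Haaland: 1/√f = -1.8 log₁₀[0.00465 + 0.000126] = 4.178, so f = 0.05729.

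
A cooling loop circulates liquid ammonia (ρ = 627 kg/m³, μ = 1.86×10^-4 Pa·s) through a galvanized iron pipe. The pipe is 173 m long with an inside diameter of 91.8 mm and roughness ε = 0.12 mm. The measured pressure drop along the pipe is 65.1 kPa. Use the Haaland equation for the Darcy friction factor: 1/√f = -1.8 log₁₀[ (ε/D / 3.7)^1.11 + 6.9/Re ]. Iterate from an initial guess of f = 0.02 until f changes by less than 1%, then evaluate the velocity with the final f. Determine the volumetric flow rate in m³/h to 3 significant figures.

Q ≈ 54.2 m³/h

Rearranging Darcy-Weisbach: V = √(2·ΔP·D/(f·L·ρ)). With ε/D = 0.00012/0.0918 = 0.00131, iterate starting from f = 0.02:
  f = 0.02 → V = √(2·6.51e+04·0.0918/(0.02·173·627)) = 2.347 m/s; Re = ρVD/μ = 7.264e+05; f → 0.02132
  f = 0.02132 → V = 2.273 m/s; Re = 7.034e+05; f → 0.02133
Converged (Δf/f < 1%). With the final f = 0.02133: V = √(2·6.51e+04·0.0918/(0.02133·173·627)) = 2.273 m/s.
Q = V·A = 2.273·(π/4·0.0918²) = 0.01504 m³/s = 54.2 m³/h.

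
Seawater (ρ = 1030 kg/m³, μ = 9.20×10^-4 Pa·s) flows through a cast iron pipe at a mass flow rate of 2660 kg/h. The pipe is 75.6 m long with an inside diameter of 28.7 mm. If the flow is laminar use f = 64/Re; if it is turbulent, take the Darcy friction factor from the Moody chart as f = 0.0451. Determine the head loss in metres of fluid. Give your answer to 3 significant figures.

h_f ≈ 7.45 m

ṁ = 2660 kg/h = 2660/3600 = 0.7389 kg/s.
A = πD²/4 = π(0.0287)²/4 = 0.0006469 m²; mean velocity V = ṁ/(ρA) = 0.7389/(1030 · 0.0006469) = 1.109 m/s.
Reynolds number Re = ρVD/μ = 1030 · 1.109 · 0.0287 / 0.00092 = 3.563e+04.
Re > 4000 → turbulent; use the Moody-chart value f = 0.0451.
Darcy-Weisbach: ΔP = f(L/D)(ρV²/2) = 0.0451·(75.6/0.0287)·(1030·1.109²/2) = 0.0451·2634·633.3 = 7.523e+04 Pa.
Head loss h_f = ΔP/(ρg) = 7.523e+04/(1030·9.81) = 7.45 m.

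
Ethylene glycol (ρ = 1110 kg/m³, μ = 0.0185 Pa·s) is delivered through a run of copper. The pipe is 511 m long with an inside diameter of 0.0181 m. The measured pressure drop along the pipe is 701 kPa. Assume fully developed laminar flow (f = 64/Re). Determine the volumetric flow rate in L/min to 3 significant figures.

For laminar flow, f = 64/Re with Re = ρVD/μ, so Darcy-Weisbach reduces to ΔP = 32μLV/D². Solving for V: V = ΔP·D²/(32μL) = 7.01e+05·(0.0181)²/(32·0.0185·511) = 0.7592 m/s.
Check: Re = ρVD/μ = 1110·0.7592·0.0181/0.0185 = 824.4 < 2300, so the laminar assumption holds.
Q = V·A = 0.7592·(π/4·0.0181²) = 0.0001953 m³/s = 11.7 L/min.

Q ≈ 11.7 L/min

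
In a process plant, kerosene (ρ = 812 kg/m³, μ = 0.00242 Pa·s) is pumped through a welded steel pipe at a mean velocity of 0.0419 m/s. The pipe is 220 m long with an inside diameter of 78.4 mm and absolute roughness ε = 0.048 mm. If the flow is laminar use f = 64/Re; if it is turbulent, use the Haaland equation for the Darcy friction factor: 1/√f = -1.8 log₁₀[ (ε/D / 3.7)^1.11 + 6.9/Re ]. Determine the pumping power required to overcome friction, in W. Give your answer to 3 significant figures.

P ≈ 0.0235 W

Reynolds number Re = ρVD/μ = 812 · 0.0419 · 0.0784 / 0.00242 = 1102.
Re < 2300 → laminar flow, so f = 64/Re = 64/1102 = 0.05806 (the turbulent correlation is not needed).
Darcy-Weisbach: ΔP = f(L/D)(ρV²/2) = 0.05806·(220/0.0784)·(812·0.0419²/2) = 0.05806·2806·0.7128 = 116.1 Pa.
Q = V·A = 0.0419·0.004827 = 0.0002023 m³/s.
Pumping power P = QΔP = 0.0002023·116.1 = 0.02349 W = 0.0235 W.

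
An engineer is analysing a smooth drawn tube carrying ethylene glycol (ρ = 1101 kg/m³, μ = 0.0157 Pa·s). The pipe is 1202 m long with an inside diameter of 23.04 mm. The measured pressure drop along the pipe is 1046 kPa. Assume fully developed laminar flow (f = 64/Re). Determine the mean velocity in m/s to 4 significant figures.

For laminar flow, f = 64/Re with Re = ρVD/μ, so Darcy-Weisbach reduces to ΔP = 32μLV/D². Solving for V: V = ΔP·D²/(32μL) = 1.046e+06·(0.02304)²/(32·0.0157·1202) = 0.9195 m/s.
Check: Re = ρVD/μ = 1101·0.9195·0.02304/0.0157 = 1486 < 2300, so the laminar assumption holds.

V ≈ 0.9195 m/s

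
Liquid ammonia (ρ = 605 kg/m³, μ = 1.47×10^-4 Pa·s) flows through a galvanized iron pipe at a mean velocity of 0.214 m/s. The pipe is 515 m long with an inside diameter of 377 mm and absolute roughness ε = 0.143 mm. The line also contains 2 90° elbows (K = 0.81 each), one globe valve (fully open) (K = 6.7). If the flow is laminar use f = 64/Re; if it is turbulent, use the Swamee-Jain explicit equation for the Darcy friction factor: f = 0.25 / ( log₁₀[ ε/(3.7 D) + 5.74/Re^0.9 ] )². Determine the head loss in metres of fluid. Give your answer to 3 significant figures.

Reynolds number Re = ρVD/μ = 605 · 0.214 · 0.377 / 0.000147 = 3.32e+05.
Re > 4000 → turbulent. Relative roughness ε/D = 0.000143/0.377 = 0.000379. Swamee-Jain: f = 0.25/(log₁₀[0.000379/3.7 + 5.74/3.32e+05^0.9])² = 0.25/(log₁₀[0.000103 + 6.16e-05])² = 0.25/(-3.785)² = 0.01745.
Total minor-loss coefficient ΣK = 2·0.81 + 1·6.7 = 8.32.
ΔP = [f·L/D + ΣK]·(ρV²/2) = [0.01745·515/0.377 + 8.32]·(605·0.214²/2) = [23.84 + 8.32]·13.85 = 445.5 Pa.
Head loss h_f = ΔP/(ρg) = 445.5/(605·9.81) = 0.0751 m.

h_f ≈ 0.0751 m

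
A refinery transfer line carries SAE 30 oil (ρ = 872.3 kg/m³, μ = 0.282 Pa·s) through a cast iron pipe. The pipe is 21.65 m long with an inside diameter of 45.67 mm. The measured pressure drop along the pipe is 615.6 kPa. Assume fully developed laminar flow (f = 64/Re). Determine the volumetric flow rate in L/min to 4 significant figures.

Q ≈ 646.0 L/min

For laminar flow, f = 64/Re with Re = ρVD/μ, so Darcy-Weisbach reduces to ΔP = 32μLV/D². Solving for V: V = ΔP·D²/(32μL) = 6.156e+05·(0.04567)²/(32·0.282·21.65) = 6.572 m/s.
Check: Re = ρVD/μ = 872.3·6.572·0.04567/0.282 = 928.4 < 2300, so the laminar assumption holds.
Q = V·A = 6.572·(π/4·0.04567²) = 0.01077 m³/s = 646.0 L/min.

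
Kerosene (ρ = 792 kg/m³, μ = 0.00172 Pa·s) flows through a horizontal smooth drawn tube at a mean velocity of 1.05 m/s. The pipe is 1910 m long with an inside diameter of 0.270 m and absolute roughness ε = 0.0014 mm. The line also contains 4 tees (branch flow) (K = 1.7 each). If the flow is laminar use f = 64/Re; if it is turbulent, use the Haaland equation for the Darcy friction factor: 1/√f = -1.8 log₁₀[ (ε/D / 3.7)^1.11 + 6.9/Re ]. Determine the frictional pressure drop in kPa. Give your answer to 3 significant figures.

Reynolds number Re = ρVD/μ = 792 · 1.05 · 0.27 / 0.00172 = 1.305e+05.
Re > 4000 → turbulent. Relative roughness ε/D = 1.4e-06/0.27 = 5.19e-06. Haaland: 1/√f = -1.8 log₁₀[(5.19e-06/3.7)^1.11 + 6.9/1.305e+05] = -1.8 log₁₀[3.18e-07 + 5.29e-05] = 7.694, so f = 0.01689.
Total minor-loss coefficient ΣK = 4·1.7 = 6.8.
ΔP = [f·L/D + ΣK]·(ρV²/2) = [0.01689·1910/0.27 + 6.8]·(792·1.05²/2) = [119.5 + 6.8]·436.6 = 5.514e+04 Pa.
ΔP = 5.514e+04 Pa = 55.1 kPa.

ΔP ≈ 55.1 kPa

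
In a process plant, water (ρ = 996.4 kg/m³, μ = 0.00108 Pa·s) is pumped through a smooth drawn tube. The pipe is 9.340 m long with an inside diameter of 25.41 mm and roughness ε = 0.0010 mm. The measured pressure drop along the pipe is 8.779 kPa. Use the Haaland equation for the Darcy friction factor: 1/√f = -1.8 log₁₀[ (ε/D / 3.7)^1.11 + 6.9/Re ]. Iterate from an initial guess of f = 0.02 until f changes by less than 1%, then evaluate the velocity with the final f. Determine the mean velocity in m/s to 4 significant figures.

V ≈ 1.453 m/s

Rearranging Darcy-Weisbach: V = √(2·ΔP·D/(f·L·ρ)). With ε/D = 1e-06/0.02541 = 3.94e-05, iterate starting from f = 0.02:
  f = 0.02 → V = √(2·8779·0.02541/(0.02·9.34·996.4)) = 1.548 m/s; Re = ρVD/μ = 3.63e+04; f → 0.02237
  f = 0.02237 → V = 1.464 m/s; Re = 3.432e+04; f → 0.02267
  f = 0.02267 → V = 1.454 m/s; Re = 3.409e+04; f → 0.0227
Converged (Δf/f < 1%). With the final f = 0.0227: V = √(2·8779·0.02541/(0.0227·9.34·996.4)) = 1.453 m/s.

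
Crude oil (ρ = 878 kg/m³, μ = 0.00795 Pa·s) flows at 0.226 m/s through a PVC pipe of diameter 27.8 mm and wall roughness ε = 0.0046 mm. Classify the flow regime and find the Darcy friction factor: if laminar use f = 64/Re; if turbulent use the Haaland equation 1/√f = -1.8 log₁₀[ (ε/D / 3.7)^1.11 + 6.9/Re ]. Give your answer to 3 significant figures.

f ≈ 0.0922

Re = ρVD/μ = 878·0.226·0.0278/0.00795 = 693.9.
Re < 2300 → laminar, so f = 64/Re = 0.09224 (roughness is irrelevant in laminar flow).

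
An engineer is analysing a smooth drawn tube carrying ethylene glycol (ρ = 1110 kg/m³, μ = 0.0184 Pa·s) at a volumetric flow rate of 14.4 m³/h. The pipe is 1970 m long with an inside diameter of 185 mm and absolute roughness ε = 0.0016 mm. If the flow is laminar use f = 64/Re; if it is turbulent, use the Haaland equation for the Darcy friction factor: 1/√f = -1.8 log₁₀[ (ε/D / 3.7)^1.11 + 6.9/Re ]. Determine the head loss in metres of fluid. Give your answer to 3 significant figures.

h_f ≈ 0.463 m

Q = 14.4 m³/h = 14.4/3600 = 0.004 m³/s.
Cross-sectional area A = πD²/4 = π(0.185)²/4 = 0.02688 m²; mean velocity V = Q/A = 0.004/0.02688 = 0.1488 m/s.
Reynolds number Re = ρVD/μ = 1110 · 0.1488 · 0.185 / 0.0184 = 1661.
Re < 2300 → laminar flow, so f = 64/Re = 64/1661 = 0.03854 (the turbulent correlation is not needed).
Darcy-Weisbach: ΔP = f(L/D)(ρV²/2) = 0.03854·(1970/0.185)·(1110·0.1488²/2) = 0.03854·1.065e+04·12.29 = 5043 Pa.
Head loss h_f = ΔP/(ρg) = 5043/(1110·9.81) = 0.463 m.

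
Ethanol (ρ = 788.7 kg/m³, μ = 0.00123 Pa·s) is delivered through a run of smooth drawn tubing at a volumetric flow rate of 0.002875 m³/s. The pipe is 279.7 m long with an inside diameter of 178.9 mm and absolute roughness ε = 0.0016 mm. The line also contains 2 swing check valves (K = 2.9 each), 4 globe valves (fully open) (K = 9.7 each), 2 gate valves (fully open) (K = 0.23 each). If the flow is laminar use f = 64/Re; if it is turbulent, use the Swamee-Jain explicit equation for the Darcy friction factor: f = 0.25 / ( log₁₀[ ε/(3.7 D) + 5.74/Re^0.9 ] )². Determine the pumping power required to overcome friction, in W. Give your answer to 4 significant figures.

P ≈ 1.336 W

Cross-sectional area A = πD²/4 = π(0.1789)²/4 = 0.02514 m²; mean velocity V = Q/A = 0.002875/0.02514 = 0.1144 m/s.
Reynolds number Re = ρVD/μ = 788.7 · 0.1144 · 0.1789 / 0.00123 = 1.312e+04.
Re > 4000 → turbulent. Relative roughness ε/D = 1.6e-06/0.1789 = 8.94e-06. Swamee-Jain: f = 0.25/(log₁₀[8.94e-06/3.7 + 5.74/1.312e+04^0.9])² = 0.25/(log₁₀[2.42e-06 + 0.00113])² = 0.25/(-2.946)² = 0.0288.
Total minor-loss coefficient ΣK = 2·2.9 + 4·9.7 + 2·0.23 = 45.1.
ΔP = [f·L/D + ΣK]·(ρV²/2) = [0.0288·279.7/0.1789 + 45.1]·(788.7·0.1144²/2) = [45.03 + 45.1]·5.159 = 464.7 Pa.
Pumping power P = QΔP = 0.002875·464.7 = 1.3361 W = 1.336 W.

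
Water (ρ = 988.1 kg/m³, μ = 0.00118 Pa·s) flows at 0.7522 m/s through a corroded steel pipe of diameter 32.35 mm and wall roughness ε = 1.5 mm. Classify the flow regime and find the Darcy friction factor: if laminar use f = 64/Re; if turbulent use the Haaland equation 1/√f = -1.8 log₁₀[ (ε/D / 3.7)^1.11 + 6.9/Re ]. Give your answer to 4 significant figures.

f ≈ 0.07048

Re = ρVD/μ = 988.1·0.7522·0.03235/0.00118 = 2.038e+04.
Re > 4000 → turbulent. ε/D = 0.0015/0.03235 = 0.0464; Haaland: 1/√f = -1.8 log₁₀[0.00774 + 0.000339] = 3.767, so f = 0.07048.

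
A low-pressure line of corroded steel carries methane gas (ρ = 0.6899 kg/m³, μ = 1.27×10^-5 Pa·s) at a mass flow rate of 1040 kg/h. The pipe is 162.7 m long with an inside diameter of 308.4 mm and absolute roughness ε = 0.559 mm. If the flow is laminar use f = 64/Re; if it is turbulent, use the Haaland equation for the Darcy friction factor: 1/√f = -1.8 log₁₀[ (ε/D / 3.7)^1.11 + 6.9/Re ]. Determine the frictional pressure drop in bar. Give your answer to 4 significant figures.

ΔP ≈ 0.001405 bar

ṁ = 1040 kg/h = 1040/3600 = 0.2889 kg/s.
A = πD²/4 = π(0.3084)²/4 = 0.0747 m²; mean velocity V = ṁ/(ρA) = 0.2889/(0.6899 · 0.0747) = 5.606 m/s.
Reynolds number Re = ρVD/μ = 0.6899 · 5.606 · 0.3084 / 1.27e-05 = 9.391e+04.
Re > 4000 → turbulent. Relative roughness ε/D = 0.000559/0.3084 = 0.00181. Haaland: 1/√f = -1.8 log₁₀[(0.00181/3.7)^1.11 + 6.9/9.391e+04] = -1.8 log₁₀[0.000212 + 7.35e-05] = 6.38, so f = 0.02456.
Darcy-Weisbach: ΔP = f(L/D)(ρV²/2) = 0.02456·(162.7/0.3084)·(0.6899·5.606²/2) = 0.02456·527.6·10.84 = 140.5 Pa.
ΔP = 140.5 Pa = 0.001405 bar.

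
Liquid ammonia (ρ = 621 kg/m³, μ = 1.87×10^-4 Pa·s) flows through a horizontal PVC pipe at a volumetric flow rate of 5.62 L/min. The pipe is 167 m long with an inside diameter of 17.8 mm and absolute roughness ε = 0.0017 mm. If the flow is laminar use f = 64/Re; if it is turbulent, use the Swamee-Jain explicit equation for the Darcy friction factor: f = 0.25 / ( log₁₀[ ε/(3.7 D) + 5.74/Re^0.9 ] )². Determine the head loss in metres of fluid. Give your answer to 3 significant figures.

Q = 5.62 L/min = 5.62/60000 = 9.367e-05 m³/s.
Cross-sectional area A = πD²/4 = π(0.0178)²/4 = 0.0002488 m²; mean velocity V = Q/A = 9.367e-05/0.0002488 = 0.3764 m/s.
Reynolds number Re = ρVD/μ = 621 · 0.3764 · 0.0178 / 0.000187 = 2.225e+04.
Re > 4000 → turbulent. Relative roughness ε/D = 1.7e-06/0.0178 = 9.55e-05. Swamee-Jain: f = 0.25/(log₁₀[9.55e-05/3.7 + 5.74/2.225e+04^0.9])² = 0.25/(log₁₀[2.58e-05 + 0.000702])² = 0.25/(-3.138)² = 0.02539.
Darcy-Weisbach: ΔP = f(L/D)(ρV²/2) = 0.02539·(167/0.0178)·(621·0.3764²/2) = 0.02539·9382·43.99 = 1.048e+04 Pa.
Head loss h_f = ΔP/(ρg) = 1.048e+04/(621·9.81) = 1.72 m.

h_f ≈ 1.72 m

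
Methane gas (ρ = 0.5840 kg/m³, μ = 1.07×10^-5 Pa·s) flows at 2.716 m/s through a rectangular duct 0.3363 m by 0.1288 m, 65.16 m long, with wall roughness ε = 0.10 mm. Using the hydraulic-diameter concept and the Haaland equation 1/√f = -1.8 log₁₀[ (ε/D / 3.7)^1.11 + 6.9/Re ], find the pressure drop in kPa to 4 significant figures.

ΔP ≈ 0.01881 kPa

Hydraulic diameter D_h = 4A/P = 4·(0.3363·0.1288)/(2·(0.3363+0.1288)) = 0.1733/0.9302 = 0.1863 m.
Re = ρVD_h/μ = 0.584·2.716·0.1863/1.07e-05 = 2.761e+04.
ε/D_h = 0.0001/0.1863 = 0.000537; Haaland gives 1/√f = -1.8 log₁₀[5.49e-05+0.00025] = 6.329, so f = 0.02497.
ΔP = f(L/D_h)(ρV²/2) = 0.02497·65.16/0.1863·2.154 = 18.81 Pa.
ΔP = 0.01881 kPa.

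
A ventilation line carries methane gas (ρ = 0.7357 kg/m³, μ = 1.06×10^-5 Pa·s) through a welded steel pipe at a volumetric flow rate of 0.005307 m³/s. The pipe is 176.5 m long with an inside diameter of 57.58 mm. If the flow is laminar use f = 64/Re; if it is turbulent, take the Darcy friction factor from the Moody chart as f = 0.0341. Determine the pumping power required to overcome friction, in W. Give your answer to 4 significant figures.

Cross-sectional area A = πD²/4 = π(0.05758)²/4 = 0.002604 m²; mean velocity V = Q/A = 0.005307/0.002604 = 2.038 m/s.
Reynolds number Re = ρVD/μ = 0.7357 · 2.038 · 0.05758 / 1.06e-05 = 8145.
Re > 4000 → turbulent; use the Moody-chart value f = 0.0341.
Darcy-Weisbach: ΔP = f(L/D)(ρV²/2) = 0.0341·(176.5/0.05758)·(0.7357·2.038²/2) = 0.0341·3065·1.528 = 159.7 Pa.
Pumping power P = QΔP = 0.005307·159.7 = 0.84758 W = 0.8476 W.

P ≈ 0.8476 W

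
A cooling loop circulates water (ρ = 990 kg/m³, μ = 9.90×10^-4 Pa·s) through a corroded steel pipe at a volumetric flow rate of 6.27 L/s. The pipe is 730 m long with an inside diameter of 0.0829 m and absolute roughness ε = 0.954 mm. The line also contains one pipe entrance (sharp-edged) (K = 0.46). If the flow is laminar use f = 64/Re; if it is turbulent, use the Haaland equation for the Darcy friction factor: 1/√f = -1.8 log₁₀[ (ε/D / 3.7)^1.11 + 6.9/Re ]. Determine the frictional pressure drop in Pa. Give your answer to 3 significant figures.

Q = 6.27 L/s = 6.27/1000 = 0.00627 m³/s.
Cross-sectional area A = πD²/4 = π(0.0829)²/4 = 0.005398 m²; mean velocity V = Q/A = 0.00627/0.005398 = 1.162 m/s.
Reynolds number Re = ρVD/μ = 990 · 1.162 · 0.0829 / 0.00099 = 9.63e+04.
Re > 4000 → turbulent. Relative roughness ε/D = 0.000954/0.0829 = 0.0115. Haaland: 1/√f = -1.8 log₁₀[(0.0115/3.7)^1.11 + 6.9/9.63e+04] = -1.8 log₁₀[0.00165 + 7.17e-05] = 4.976, so f = 0.04038.
Total minor-loss coefficient ΣK = 1·0.46 = 0.46.
ΔP = [f·L/D + ΣK]·(ρV²/2) = [0.04038·730/0.0829 + 0.46]·(990·1.162²/2) = [355.6 + 0.46]·667.9 = 2.378e+05 Pa.

ΔP ≈ 238000 Pa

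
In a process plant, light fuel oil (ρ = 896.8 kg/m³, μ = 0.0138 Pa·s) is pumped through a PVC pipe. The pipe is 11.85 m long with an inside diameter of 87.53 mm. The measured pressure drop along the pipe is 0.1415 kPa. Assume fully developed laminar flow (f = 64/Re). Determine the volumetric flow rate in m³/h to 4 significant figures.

Q ≈ 4.488 m³/h

For laminar flow, f = 64/Re with Re = ρVD/μ, so Darcy-Weisbach reduces to ΔP = 32μLV/D². Solving for V: V = ΔP·D²/(32μL) = 141.5·(0.08753)²/(32·0.0138·11.85) = 0.2072 m/s.
Check: Re = ρVD/μ = 896.8·0.2072·0.08753/0.0138 = 1178 < 2300, so the laminar assumption holds.
Q = V·A = 0.2072·(π/4·0.08753²) = 0.001247 m³/s = 4.488 m³/h.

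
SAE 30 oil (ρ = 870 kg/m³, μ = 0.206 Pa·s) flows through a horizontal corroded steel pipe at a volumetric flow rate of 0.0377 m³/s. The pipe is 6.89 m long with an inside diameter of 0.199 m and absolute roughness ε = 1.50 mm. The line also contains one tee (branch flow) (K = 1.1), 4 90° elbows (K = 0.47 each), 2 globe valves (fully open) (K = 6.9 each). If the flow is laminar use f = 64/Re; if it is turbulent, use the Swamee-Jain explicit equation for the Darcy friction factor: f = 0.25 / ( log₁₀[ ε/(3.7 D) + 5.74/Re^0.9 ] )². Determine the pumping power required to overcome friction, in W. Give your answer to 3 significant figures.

Cross-sectional area A = πD²/4 = π(0.199)²/4 = 0.0311 m²; mean velocity V = Q/A = 0.0377/0.0311 = 1.212 m/s.
Reynolds number Re = ρVD/μ = 870 · 1.212 · 0.199 / 0.206 = 1019.
Re < 2300 → laminar flow, so f = 64/Re = 64/1019 = 0.06282 (the turbulent correlation is not needed).
Total minor-loss coefficient ΣK = 1·1.1 + 4·0.47 + 2·6.9 = 16.8.
ΔP = [f·L/D + ΣK]·(ρV²/2) = [0.06282·6.89/0.199 + 16.8]·(870·1.212²/2) = [2.175 + 16.8]·639.1 = 1.211e+04 Pa.
Pumping power P = QΔP = 0.0377·1.211e+04 = 456.7 W = 457 W.

P ≈ 457 W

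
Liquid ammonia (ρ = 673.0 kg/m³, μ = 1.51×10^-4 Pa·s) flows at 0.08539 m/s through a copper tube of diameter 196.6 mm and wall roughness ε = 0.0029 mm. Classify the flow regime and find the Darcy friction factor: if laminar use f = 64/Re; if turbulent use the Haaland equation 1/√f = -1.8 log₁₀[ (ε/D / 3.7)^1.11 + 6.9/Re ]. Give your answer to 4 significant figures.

Re = ρVD/μ = 673·0.08539·0.1966/0.000151 = 7.482e+04.
Re > 4000 → turbulent. ε/D = 2.9e-06/0.1966 = 1.48e-05; Haaland: 1/√f = -1.8 log₁₀[1.02e-06 + 9.22e-05] = 7.255, so f = 0.019.

f ≈ 0.01900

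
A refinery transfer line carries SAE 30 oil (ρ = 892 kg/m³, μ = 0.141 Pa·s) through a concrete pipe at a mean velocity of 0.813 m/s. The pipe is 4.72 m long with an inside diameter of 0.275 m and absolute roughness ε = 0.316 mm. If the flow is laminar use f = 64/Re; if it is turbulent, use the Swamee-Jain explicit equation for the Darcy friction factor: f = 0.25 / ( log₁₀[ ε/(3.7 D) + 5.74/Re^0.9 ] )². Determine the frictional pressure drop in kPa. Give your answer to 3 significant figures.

Reynolds number Re = ρVD/μ = 892 · 0.813 · 0.275 / 0.141 = 1414.
Re < 2300 → laminar flow, so f = 64/Re = 64/1414 = 0.04525 (the turbulent correlation is not needed).
Darcy-Weisbach: ΔP = f(L/D)(ρV²/2) = 0.04525·(4.72/0.275)·(892·0.813²/2) = 0.04525·17.16·294.8 = 228.9 Pa.
ΔP = 228.9 Pa = 0.229 kPa.

ΔP ≈ 0.229 kPa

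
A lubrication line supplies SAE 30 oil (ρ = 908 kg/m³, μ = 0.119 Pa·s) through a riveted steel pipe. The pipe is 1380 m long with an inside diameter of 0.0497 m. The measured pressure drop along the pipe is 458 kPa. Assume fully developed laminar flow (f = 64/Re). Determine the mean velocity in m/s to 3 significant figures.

For laminar flow, f = 64/Re with Re = ρVD/μ, so Darcy-Weisbach reduces to ΔP = 32μLV/D². Solving for V: V = ΔP·D²/(32μL) = 4.58e+05·(0.0497)²/(32·0.119·1380) = 0.2153 m/s.
Check: Re = ρVD/μ = 908·0.2153·0.0497/0.119 = 81.64 < 2300, so the laminar assumption holds.

V ≈ 0.215 m/s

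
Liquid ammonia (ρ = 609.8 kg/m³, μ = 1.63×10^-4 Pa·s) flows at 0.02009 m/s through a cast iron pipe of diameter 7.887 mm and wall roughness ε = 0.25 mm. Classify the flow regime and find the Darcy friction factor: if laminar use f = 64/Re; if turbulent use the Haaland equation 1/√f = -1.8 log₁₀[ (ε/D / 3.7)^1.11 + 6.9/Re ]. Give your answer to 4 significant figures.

f ≈ 0.1080

Re = ρVD/μ = 609.8·0.02009·0.007887/0.000163 = 592.8.
Re < 2300 → laminar, so f = 64/Re = 0.108 (roughness is irrelevant in laminar flow).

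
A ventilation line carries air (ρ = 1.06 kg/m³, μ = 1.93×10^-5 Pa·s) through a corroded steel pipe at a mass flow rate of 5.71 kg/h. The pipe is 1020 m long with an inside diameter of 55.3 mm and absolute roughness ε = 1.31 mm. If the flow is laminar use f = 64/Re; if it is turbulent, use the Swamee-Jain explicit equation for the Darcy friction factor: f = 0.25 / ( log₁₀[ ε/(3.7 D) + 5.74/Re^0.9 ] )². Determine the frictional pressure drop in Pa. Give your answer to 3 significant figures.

ΔP ≈ 128 Pa

ṁ = 5.71 kg/h = 5.71/3600 = 0.001586 kg/s.
A = πD²/4 = π(0.0553)²/4 = 0.002402 m²; mean velocity V = ṁ/(ρA) = 0.001586/(1.06 · 0.002402) = 0.623 m/s.
Reynolds number Re = ρVD/μ = 1.06 · 0.623 · 0.0553 / 1.93e-05 = 1892.
Re < 2300 → laminar flow, so f = 64/Re = 64/1892 = 0.03382 (the turbulent correlation is not needed).
Darcy-Weisbach: ΔP = f(L/D)(ρV²/2) = 0.03382·(1020/0.0553)·(1.06·0.623²/2) = 0.03382·1.844e+04·0.2057 = 128.3 Pa.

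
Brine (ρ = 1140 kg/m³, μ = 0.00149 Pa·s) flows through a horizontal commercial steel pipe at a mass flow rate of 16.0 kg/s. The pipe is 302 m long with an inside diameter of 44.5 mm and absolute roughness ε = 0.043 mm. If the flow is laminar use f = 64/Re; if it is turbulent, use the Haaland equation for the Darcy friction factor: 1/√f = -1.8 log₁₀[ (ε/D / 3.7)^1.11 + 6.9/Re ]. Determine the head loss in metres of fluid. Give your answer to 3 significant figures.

h_f ≈ 574 m

A = πD²/4 = π(0.0445)²/4 = 0.001555 m²; mean velocity V = ṁ/(ρA) = 16/(1140 · 0.001555) = 9.024 m/s.
Reynolds number Re = ρVD/μ = 1140 · 9.024 · 0.0445 / 0.00149 = 3.072e+05.
Re > 4000 → turbulent. Relative roughness ε/D = 4.3e-05/0.0445 = 0.000966. Haaland: 1/√f = -1.8 log₁₀[(0.000966/3.7)^1.11 + 6.9/3.072e+05] = -1.8 log₁₀[0.000105 + 2.25e-05] = 7.008, so f = 0.02036.
Darcy-Weisbach: ΔP = f(L/D)(ρV²/2) = 0.02036·(302/0.0445)·(1140·9.024²/2) = 0.02036·6787·4.642e+04 = 6.414e+06 Pa.
Head loss h_f = ΔP/(ρg) = 6.414e+06/(1140·9.81) = 574 m.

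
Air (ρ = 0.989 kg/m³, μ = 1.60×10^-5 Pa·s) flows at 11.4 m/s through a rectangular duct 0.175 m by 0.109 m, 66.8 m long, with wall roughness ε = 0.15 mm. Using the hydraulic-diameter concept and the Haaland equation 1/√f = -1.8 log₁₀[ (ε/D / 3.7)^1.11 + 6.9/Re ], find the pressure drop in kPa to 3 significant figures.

ΔP ≈ 0.718 kPa

Hydraulic diameter D_h = 4A/P = 4·(0.175·0.109)/(2·(0.175+0.109)) = 0.0763/0.568 = 0.1343 m.
Re = ρVD_h/μ = 0.989·11.4·0.1343/1.6e-05 = 9.466e+04.
ε/D_h = 0.00015/0.1343 = 0.00112; Haaland gives 1/√f = -1.8 log₁₀[0.000124+7.29e-05] = 6.671, so f = 0.02247.
ΔP = f(L/D_h)(ρV²/2) = 0.02247·66.8/0.1343·64.27 = 718 Pa.
ΔP = 0.718 kPa.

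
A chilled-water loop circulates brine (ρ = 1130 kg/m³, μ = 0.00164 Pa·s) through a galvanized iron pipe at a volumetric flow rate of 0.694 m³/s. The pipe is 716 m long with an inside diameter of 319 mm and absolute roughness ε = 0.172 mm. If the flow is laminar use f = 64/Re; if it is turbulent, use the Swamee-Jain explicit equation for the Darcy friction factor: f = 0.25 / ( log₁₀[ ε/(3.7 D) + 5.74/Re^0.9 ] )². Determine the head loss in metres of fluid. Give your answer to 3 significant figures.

Cross-sectional area A = πD²/4 = π(0.319)²/4 = 0.07992 m²; mean velocity V = Q/A = 0.694/0.07992 = 8.683 m/s.
Reynolds number Re = ρVD/μ = 1130 · 8.683 · 0.319 / 0.00164 = 1.909e+06.
Re > 4000 → turbulent. Relative roughness ε/D = 0.000172/0.319 = 0.000539. Swamee-Jain: f = 0.25/(log₁₀[0.000539/3.7 + 5.74/1.909e+06^0.9])² = 0.25/(log₁₀[0.000146 + 1.28e-05])² = 0.25/(-3.8)² = 0.01731.
Darcy-Weisbach: ΔP = f(L/D)(ρV²/2) = 0.01731·(716/0.319)·(1130·8.683²/2) = 0.01731·2245·4.26e+04 = 1.655e+06 Pa.
Head loss h_f = ΔP/(ρg) = 1.655e+06/(1130·9.81) = 149 m.

h_f ≈ 149 m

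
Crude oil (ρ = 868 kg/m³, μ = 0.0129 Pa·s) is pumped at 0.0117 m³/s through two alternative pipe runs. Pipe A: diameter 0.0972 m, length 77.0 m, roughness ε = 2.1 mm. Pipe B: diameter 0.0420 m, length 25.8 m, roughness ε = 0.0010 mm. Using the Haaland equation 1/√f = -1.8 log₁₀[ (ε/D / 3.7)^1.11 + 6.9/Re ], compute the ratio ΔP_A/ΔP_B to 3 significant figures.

Pipe A: V = Q/A = 0.0117/0.00742 = 1.577 m/s; Re = 1.031e+04; ε/D = 0.0216; Haaland → f = 0.0536; ΔP_A = f(L/D)(ρV²/2) = 4.582e+04 Pa.
Pipe B: V = Q/A = 0.0117/0.001385 = 8.445 m/s; Re = 2.387e+04; ε/D = 2.38e-05; Haaland → f = 0.02468; ΔP_B = f(L/D)(ρV²/2) = 4.692e+05 Pa.
ΔP_A/ΔP_B = 4.582e+04/4.692e+05 = 0.0976.

ΔP_A/ΔP_B ≈ 0.0976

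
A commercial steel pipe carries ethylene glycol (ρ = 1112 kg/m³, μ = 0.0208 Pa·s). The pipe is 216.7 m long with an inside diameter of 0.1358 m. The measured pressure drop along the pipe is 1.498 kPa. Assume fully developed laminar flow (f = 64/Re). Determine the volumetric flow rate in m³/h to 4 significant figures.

For laminar flow, f = 64/Re with Re = ρVD/μ, so Darcy-Weisbach reduces to ΔP = 32μLV/D². Solving for V: V = ΔP·D²/(32μL) = 1498·(0.1358)²/(32·0.0208·216.7) = 0.1915 m/s.
Check: Re = ρVD/μ = 1112·0.1915·0.1358/0.0208 = 1391 < 2300, so the laminar assumption holds.
Q = V·A = 0.1915·(π/4·0.1358²) = 0.002774 m³/s = 9.987 m³/h.

Q ≈ 9.987 m³/h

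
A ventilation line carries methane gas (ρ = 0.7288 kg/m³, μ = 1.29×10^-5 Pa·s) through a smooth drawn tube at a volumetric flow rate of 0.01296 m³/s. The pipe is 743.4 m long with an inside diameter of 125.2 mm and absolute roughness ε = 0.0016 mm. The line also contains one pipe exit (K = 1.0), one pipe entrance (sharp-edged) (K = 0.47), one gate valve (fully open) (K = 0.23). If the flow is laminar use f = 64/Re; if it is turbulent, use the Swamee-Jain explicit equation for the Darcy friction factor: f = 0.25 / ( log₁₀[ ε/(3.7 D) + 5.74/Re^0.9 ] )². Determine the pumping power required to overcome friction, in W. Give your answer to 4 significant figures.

P ≈ 1.055 W

Cross-sectional area A = πD²/4 = π(0.1252)²/4 = 0.01231 m²; mean velocity V = Q/A = 0.01296/0.01231 = 1.053 m/s.
Reynolds number Re = ρVD/μ = 0.7288 · 1.053 · 0.1252 / 1.29e-05 = 7446.
Re > 4000 → turbulent. Relative roughness ε/D = 1.6e-06/0.1252 = 1.28e-05. Swamee-Jain: f = 0.25/(log₁₀[1.28e-05/3.7 + 5.74/7446^0.9])² = 0.25/(log₁₀[3.45e-06 + 0.00188])² = 0.25/(-2.725)² = 0.03367.
Total minor-loss coefficient ΣK = 1·1 + 1·0.47 + 1·0.23 = 1.7.
ΔP = [f·L/D + ΣK]·(ρV²/2) = [0.03367·743.4/0.1252 + 1.7]·(0.7288·1.053²/2) = [199.9 + 1.7]·0.4038 = 81.41 Pa.
Pumping power P = QΔP = 0.01296·81.41 = 1.0551 W = 1.055 W.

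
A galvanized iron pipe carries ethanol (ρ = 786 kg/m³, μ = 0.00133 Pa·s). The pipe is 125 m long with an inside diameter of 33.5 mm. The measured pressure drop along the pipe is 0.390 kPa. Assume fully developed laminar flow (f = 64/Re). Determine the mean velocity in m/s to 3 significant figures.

For laminar flow, f = 64/Re with Re = ρVD/μ, so Darcy-Weisbach reduces to ΔP = 32μLV/D². Solving for V: V = ΔP·D²/(32μL) = 390·(0.0335)²/(32·0.00133·125) = 0.08227 m/s.
Check: Re = ρVD/μ = 786·0.08227·0.0335/0.00133 = 1629 < 2300, so the laminar assumption holds.

V ≈ 0.0823 m/s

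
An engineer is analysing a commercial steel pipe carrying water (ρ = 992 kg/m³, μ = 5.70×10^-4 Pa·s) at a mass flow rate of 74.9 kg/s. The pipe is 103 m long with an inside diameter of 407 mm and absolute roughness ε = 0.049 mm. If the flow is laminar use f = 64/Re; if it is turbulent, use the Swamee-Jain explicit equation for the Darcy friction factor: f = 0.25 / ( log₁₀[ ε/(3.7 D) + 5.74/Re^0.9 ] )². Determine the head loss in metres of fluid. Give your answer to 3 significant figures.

h_f ≈ 0.0653 m

A = πD²/4 = π(0.407)²/4 = 0.1301 m²; mean velocity V = ṁ/(ρA) = 74.9/(992 · 0.1301) = 0.5804 m/s.
Reynolds number Re = ρVD/μ = 992 · 0.5804 · 0.407 / 0.00057 = 4.111e+05.
Re > 4000 → turbulent. Relative roughness ε/D = 4.9e-05/0.407 = 0.00012. Swamee-Jain: f = 0.25/(log₁₀[0.00012/3.7 + 5.74/4.111e+05^0.9])² = 0.25/(log₁₀[3.25e-05 + 5.09e-05])² = 0.25/(-4.079)² = 0.01503.
Darcy-Weisbach: ΔP = f(L/D)(ρV²/2) = 0.01503·(103/0.407)·(992·0.5804²/2) = 0.01503·253.1·167.1 = 635.3 Pa.
Head loss h_f = ΔP/(ρg) = 635.3/(992·9.81) = 0.0653 m.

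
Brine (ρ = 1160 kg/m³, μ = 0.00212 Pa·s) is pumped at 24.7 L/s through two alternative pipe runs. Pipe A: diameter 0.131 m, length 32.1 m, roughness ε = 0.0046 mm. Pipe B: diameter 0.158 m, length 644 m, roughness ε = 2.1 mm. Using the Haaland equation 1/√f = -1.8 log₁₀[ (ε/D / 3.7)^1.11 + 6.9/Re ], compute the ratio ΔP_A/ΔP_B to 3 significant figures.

Pipe A: V = Q/A = 0.0247/0.01348 = 1.833 m/s; Re = 1.314e+05; ε/D = 3.51e-05; Haaland → f = 0.01702; ΔP_A = f(L/D)(ρV²/2) = 8125 Pa.
Pipe B: V = Q/A = 0.0247/0.01961 = 1.26 m/s; Re = 1.089e+05; ε/D = 0.0133; Haaland → f = 0.04235; ΔP_B = f(L/D)(ρV²/2) = 1.589e+05 Pa.
ΔP_A/ΔP_B = 8125/1.589e+05 = 0.0511.

ΔP_A/ΔP_B ≈ 0.0511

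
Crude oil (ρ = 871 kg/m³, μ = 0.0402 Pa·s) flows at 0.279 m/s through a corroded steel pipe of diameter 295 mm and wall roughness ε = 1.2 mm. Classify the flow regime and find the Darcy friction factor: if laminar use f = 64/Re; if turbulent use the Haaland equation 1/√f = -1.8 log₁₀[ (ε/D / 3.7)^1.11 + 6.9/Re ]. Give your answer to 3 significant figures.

Re = ρVD/μ = 871·0.279·0.295/0.0402 = 1783.
Re < 2300 → laminar, so f = 64/Re = 0.03589 (roughness is irrelevant in laminar flow).

f ≈ 0.0359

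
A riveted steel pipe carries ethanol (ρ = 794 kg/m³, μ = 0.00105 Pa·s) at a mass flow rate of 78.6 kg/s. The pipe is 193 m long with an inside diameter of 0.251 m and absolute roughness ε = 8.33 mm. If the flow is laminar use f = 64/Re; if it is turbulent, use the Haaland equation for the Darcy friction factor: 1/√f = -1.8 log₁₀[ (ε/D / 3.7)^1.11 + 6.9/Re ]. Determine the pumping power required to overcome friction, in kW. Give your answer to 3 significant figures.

A = πD²/4 = π(0.251)²/4 = 0.04948 m²; mean velocity V = ṁ/(ρA) = 78.6/(794 · 0.04948) = 2.001 m/s.
Reynolds number Re = ρVD/μ = 794 · 2.001 · 0.251 / 0.00105 = 3.797e+05.
Re > 4000 → turbulent. Relative roughness ε/D = 0.00833/0.251 = 0.0332. Haaland: 1/√f = -1.8 log₁₀[(0.0332/3.7)^1.11 + 6.9/3.797e+05] = -1.8 log₁₀[0.00534 + 1.82e-05] = 4.088, so f = 0.05985.
Darcy-Weisbach: ΔP = f(L/D)(ρV²/2) = 0.05985·(193/0.251)·(794·2.001²/2) = 0.05985·768.9·1589 = 7.312e+04 Pa.
Q = ṁ/ρ = 78.6/794 = 0.09899 m³/s.
Pumping power P = QΔP = 0.09899·7.312e+04 = 7238 W = 7.24 kW.

P ≈ 7.24 kW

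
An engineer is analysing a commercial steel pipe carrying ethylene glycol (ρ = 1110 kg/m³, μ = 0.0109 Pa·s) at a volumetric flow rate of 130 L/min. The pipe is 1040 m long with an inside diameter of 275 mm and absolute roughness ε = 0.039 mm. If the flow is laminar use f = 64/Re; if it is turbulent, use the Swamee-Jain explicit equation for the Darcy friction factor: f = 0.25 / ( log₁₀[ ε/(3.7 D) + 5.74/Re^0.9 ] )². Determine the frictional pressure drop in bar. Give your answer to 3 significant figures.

Q = 130 L/min = 130/60000 = 0.002167 m³/s.
Cross-sectional area A = πD²/4 = π(0.275)²/4 = 0.0594 m²; mean velocity V = Q/A = 0.002167/0.0594 = 0.03648 m/s.
Reynolds number Re = ρVD/μ = 1110 · 0.03648 · 0.275 / 0.0109 = 1022.
Re < 2300 → laminar flow, so f = 64/Re = 64/1022 = 0.06265 (the turbulent correlation is not needed).
Darcy-Weisbach: ΔP = f(L/D)(ρV²/2) = 0.06265·(1040/0.275)·(1110·0.03648²/2) = 0.06265·3782·0.7385 = 175 Pa.
ΔP = 175 Pa = 0.00175 bar.

ΔP ≈ 0.00175 bar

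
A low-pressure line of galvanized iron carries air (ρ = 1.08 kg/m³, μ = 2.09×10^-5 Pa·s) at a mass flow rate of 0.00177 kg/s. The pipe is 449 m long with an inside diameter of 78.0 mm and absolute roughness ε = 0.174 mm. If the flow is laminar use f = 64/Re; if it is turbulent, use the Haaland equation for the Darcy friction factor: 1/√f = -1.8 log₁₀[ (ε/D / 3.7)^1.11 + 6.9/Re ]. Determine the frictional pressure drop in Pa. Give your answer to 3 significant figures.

A = πD²/4 = π(0.078)²/4 = 0.004778 m²; mean velocity V = ṁ/(ρA) = 0.00177/(1.08 · 0.004778) = 0.343 m/s.
Reynolds number Re = ρVD/μ = 1.08 · 0.343 · 0.078 / 2.09e-05 = 1382.
Re < 2300 → laminar flow, so f = 64/Re = 64/1382 = 0.0463 (the turbulent correlation is not needed).
Darcy-Weisbach: ΔP = f(L/D)(ρV²/2) = 0.0463·(449/0.078)·(1.08·0.343²/2) = 0.0463·5756·0.06352 = 16.93 Pa.

ΔP ≈ 16.9 Pa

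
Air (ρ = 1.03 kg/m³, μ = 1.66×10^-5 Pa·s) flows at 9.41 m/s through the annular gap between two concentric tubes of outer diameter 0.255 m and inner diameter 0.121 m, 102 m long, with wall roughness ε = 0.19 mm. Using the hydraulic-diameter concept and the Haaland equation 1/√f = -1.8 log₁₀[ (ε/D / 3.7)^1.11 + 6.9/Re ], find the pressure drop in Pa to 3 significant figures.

ΔP ≈ 825 Pa

Hydraulic diameter D_h = 4A/P = D_o - D_i = 0.255 - 0.121 = 0.134 m.
Re = ρVD_h/μ = 1.03·9.41·0.134/1.66e-05 = 7.824e+04.
ε/D_h = 0.00019/0.134 = 0.00142; Haaland gives 1/√f = -1.8 log₁₀[0.000161+8.82e-05] = 6.485, so f = 0.02378.
ΔP = f(L/D_h)(ρV²/2) = 0.02378·102/0.134·45.6 = 825.3 Pa.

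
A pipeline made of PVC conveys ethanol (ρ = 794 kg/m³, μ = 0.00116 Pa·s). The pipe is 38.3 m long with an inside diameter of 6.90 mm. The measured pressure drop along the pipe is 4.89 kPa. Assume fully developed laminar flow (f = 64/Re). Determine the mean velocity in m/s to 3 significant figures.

V ≈ 0.164 m/s

For laminar flow, f = 64/Re with Re = ρVD/μ, so Darcy-Weisbach reduces to ΔP = 32μLV/D². Solving for V: V = ΔP·D²/(32μL) = 4890·(0.0069)²/(32·0.00116·38.3) = 0.1638 m/s.
Check: Re = ρVD/μ = 794·0.1638·0.0069/0.00116 = 773.4 < 2300, so the laminar assumption holds.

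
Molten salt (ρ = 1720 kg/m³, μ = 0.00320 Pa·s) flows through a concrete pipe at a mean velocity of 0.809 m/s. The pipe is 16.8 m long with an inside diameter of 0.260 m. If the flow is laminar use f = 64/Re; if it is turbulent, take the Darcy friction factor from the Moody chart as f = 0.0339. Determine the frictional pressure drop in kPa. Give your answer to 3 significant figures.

Reynolds number Re = ρVD/μ = 1720 · 0.809 · 0.26 / 0.0032 = 1.131e+05.
Re > 4000 → turbulent; use the Moody-chart value f = 0.0339.
Darcy-Weisbach: ΔP = f(L/D)(ρV²/2) = 0.0339·(16.8/0.26)·(1720·0.809²/2) = 0.0339·64.62·562.9 = 1233 Pa.
ΔP = 1233 Pa = 1.23 kPa.

ΔP ≈ 1.23 kPa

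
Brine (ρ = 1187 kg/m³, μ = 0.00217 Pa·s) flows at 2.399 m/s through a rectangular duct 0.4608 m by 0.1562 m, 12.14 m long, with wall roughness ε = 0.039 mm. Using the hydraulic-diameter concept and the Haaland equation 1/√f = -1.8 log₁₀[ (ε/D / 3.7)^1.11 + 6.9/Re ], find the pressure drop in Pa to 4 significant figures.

ΔP ≈ 2801 Pa

Hydraulic diameter D_h = 4A/P = 4·(0.4608·0.1562)/(2·(0.4608+0.1562)) = 0.2879/1.234 = 0.2333 m.
Re = ρVD_h/μ = 1187·2.399·0.2333/0.00217 = 3.062e+05.
ε/D_h = 3.9e-05/0.2333 = 0.000167; Haaland gives 1/√f = -1.8 log₁₀[1.5e-05+2.25e-05] = 7.965, so f = 0.01576.
ΔP = f(L/D_h)(ρV²/2) = 0.01576·12.14/0.2333·3416 = 2801 Pa.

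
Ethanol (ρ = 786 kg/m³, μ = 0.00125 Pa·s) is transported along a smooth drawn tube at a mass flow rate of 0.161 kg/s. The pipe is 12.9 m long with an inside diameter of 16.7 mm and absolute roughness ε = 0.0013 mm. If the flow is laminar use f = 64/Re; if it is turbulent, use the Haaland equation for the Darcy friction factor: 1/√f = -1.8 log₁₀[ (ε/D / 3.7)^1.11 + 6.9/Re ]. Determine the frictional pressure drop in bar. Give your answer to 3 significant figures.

ΔP ≈ 0.0826 bar

A = πD²/4 = π(0.0167)²/4 = 0.000219 m²; mean velocity V = ṁ/(ρA) = 0.161/(786 · 0.000219) = 0.9351 m/s.
Reynolds number Re = ρVD/μ = 786 · 0.9351 · 0.0167 / 0.00125 = 9820.
Re > 4000 → turbulent. Relative roughness ε/D = 1.3e-06/0.0167 = 7.78e-05. Haaland: 1/√f = -1.8 log₁₀[(7.78e-05/3.7)^1.11 + 6.9/9820] = -1.8 log₁₀[6.44e-06 + 0.000703] = 5.669, so f = 0.03112.
Darcy-Weisbach: ΔP = f(L/D)(ρV²/2) = 0.03112·(12.9/0.0167)·(786·0.9351²/2) = 0.03112·772.5·343.7 = 8261 Pa.
ΔP = 8261 Pa = 0.0826 bar.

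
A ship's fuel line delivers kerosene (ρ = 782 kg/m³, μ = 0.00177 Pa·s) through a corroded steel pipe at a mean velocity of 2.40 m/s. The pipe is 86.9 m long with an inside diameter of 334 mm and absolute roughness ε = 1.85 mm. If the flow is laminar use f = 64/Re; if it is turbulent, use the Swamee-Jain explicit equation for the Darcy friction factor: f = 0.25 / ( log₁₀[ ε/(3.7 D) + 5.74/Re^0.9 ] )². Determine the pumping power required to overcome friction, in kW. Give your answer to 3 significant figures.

P ≈ 3.91 kW

Reynolds number Re = ρVD/μ = 782 · 2.4 · 0.334 / 0.00177 = 3.542e+05.
Re > 4000 → turbulent. Relative roughness ε/D = 0.00185/0.334 = 0.00554. Swamee-Jain: f = 0.25/(log₁₀[0.00554/3.7 + 5.74/3.542e+05^0.9])² = 0.25/(log₁₀[0.0015 + 5.82e-05])² = 0.25/(-2.808)² = 0.0317.
Darcy-Weisbach: ΔP = f(L/D)(ρV²/2) = 0.0317·(86.9/0.334)·(782·2.4²/2) = 0.0317·260.2·2252 = 1.858e+04 Pa.
Q = V·A = 2.4·0.08762 = 0.2103 m³/s.
Pumping power P = QΔP = 0.2103·1.858e+04 = 3906 W = 3.91 kW.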